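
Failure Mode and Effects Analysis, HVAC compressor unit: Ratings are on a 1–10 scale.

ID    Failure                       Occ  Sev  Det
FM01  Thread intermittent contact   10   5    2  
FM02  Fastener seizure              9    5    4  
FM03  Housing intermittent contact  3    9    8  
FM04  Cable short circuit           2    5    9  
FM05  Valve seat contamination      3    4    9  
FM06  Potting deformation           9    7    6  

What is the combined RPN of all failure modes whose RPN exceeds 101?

882

RPN = Severity × Occurrence × Detection:
  FM01: 5 × 10 × 2 = 100
  FM02: 5 × 9 × 4 = 180
  FM03: 9 × 3 × 8 = 216
  FM04: 5 × 2 × 9 = 90
  FM05: 4 × 3 × 9 = 108
  FM06: 7 × 9 × 6 = 378
RPN > 101: FM02 (180), FM03 (216), FM05 (108), FM06 (378).
Sum: 180 + 216 + 108 + 378 = 882.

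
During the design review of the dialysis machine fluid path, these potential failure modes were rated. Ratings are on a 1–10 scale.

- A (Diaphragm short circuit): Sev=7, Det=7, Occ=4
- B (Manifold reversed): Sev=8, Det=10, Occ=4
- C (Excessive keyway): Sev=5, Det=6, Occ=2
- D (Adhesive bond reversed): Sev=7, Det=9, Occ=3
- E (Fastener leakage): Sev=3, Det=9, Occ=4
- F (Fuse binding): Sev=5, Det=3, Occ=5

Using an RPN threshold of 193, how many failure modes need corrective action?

2

RPN = Severity × Occurrence × Detection:
  A: 7 × 4 × 7 = 196
  B: 8 × 4 × 10 = 320
  C: 5 × 2 × 6 = 60
  D: 7 × 3 × 9 = 189
  E: 3 × 4 × 9 = 108
  F: 5 × 5 × 3 = 75
Modes with RPN ≥ 193: A (196), B (320) → 2.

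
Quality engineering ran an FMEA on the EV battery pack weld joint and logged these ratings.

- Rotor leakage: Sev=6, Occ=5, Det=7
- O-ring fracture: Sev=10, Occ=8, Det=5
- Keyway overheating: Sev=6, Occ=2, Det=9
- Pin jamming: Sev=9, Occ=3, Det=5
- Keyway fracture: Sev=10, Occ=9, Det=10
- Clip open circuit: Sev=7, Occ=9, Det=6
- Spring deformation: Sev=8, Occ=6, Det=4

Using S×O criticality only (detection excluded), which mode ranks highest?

Criticality = Severity × Occurrence:
  Rotor leakage: 6 × 5 = 30
  O-ring fracture: 10 × 8 = 80
  Keyway overheating: 6 × 2 = 12
  Pin jamming: 9 × 3 = 27
  Keyway fracture: 10 × 9 = 90
  Clip open circuit: 7 × 9 = 63
  Spring deformation: 8 × 6 = 48
Highest criticality is 90 → Keyway fracture.

Keyway fracture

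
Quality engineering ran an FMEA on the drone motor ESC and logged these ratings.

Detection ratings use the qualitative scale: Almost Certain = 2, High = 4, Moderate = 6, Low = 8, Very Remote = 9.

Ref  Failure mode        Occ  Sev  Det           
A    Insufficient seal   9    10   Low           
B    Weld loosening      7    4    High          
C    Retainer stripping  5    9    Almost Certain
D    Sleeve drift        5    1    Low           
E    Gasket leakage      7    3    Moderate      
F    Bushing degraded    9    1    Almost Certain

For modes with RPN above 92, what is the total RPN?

RPN = Severity × Occurrence × Detection:
  A: 10 × 9 × 8 = 720
  B: 4 × 7 × 4 = 112
  C: 9 × 5 × 2 = 90
  D: 1 × 5 × 8 = 40
  E: 3 × 7 × 6 = 126
  F: 1 × 9 × 2 = 18
RPN > 92: A (720), B (112), E (126).
Sum: 720 + 112 + 126 = 958.

958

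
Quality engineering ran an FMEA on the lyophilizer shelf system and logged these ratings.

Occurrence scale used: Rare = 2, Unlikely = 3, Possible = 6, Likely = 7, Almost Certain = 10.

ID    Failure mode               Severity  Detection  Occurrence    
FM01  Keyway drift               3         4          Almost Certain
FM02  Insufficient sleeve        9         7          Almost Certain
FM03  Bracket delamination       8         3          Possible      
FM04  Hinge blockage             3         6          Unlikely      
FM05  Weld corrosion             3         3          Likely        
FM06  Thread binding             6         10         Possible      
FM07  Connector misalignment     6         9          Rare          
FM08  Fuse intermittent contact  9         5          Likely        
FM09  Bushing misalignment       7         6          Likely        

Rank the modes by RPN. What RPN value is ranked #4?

RPN = Severity × Occurrence × Detection:
  FM01: 3 × 10 × 4 = 120
  FM02: 9 × 10 × 7 = 630
  FM03: 8 × 6 × 3 = 144
  FM04: 3 × 3 × 6 = 54
  FM05: 3 × 7 × 3 = 63
  FM06: 6 × 6 × 10 = 360
  FM07: 6 × 2 × 9 = 108
  FM08: 9 × 7 × 5 = 315
  FM09: 7 × 7 × 6 = 294
Sorted descending: 630, 360, 315, 294, 144, 120, 108, 63, 54.
The fourth-highest RPN is 294 (FM09).

294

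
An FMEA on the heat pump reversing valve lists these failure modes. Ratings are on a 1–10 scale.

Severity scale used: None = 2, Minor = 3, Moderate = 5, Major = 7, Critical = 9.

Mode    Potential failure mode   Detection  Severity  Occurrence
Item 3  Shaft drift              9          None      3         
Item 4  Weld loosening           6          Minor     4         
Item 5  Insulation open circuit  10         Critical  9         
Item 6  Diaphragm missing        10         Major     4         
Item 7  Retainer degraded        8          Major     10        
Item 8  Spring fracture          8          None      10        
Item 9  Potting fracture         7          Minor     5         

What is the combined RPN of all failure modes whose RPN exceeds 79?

1915

RPN = Severity × Occurrence × Detection:
  Item 3: 2 × 3 × 9 = 54
  Item 4: 3 × 4 × 6 = 72
  Item 5: 9 × 9 × 10 = 810
  Item 6: 7 × 4 × 10 = 280
  Item 7: 7 × 10 × 8 = 560
  Item 8: 2 × 10 × 8 = 160
  Item 9: 3 × 5 × 7 = 105
RPN > 79: Item 5 (810), Item 6 (280), Item 7 (560), Item 8 (160), Item 9 (105).
Sum: 810 + 280 + 560 + 160 + 105 = 1915.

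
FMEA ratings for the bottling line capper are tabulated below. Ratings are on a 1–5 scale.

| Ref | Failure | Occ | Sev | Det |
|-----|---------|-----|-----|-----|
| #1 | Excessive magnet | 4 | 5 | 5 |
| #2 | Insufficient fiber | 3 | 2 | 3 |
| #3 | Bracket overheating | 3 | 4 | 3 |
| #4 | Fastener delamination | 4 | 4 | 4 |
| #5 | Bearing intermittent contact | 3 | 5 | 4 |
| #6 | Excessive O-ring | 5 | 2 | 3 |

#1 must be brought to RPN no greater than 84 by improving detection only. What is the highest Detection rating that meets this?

4

#1: S=5, O=4, D=5 → current RPN = 100.
Fixed product = 20. Need 20 × D ≤ 84, so D ≤ 84/20 = 4.20.
Maximum integer Detection rating = 4 (gives RPN 80; D=5 would give 100 > 84).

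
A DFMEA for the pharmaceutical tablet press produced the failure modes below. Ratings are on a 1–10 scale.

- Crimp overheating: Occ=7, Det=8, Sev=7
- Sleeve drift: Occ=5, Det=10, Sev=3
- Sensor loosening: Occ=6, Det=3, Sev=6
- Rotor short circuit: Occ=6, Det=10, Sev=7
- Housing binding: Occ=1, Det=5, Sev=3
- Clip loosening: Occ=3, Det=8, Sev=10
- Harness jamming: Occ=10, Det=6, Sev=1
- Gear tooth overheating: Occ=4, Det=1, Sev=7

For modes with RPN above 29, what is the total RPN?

1370

RPN = Severity × Occurrence × Detection:
  Crimp overheating: 7 × 7 × 8 = 392
  Sleeve drift: 3 × 5 × 10 = 150
  Sensor loosening: 6 × 6 × 3 = 108
  Rotor short circuit: 7 × 6 × 10 = 420
  Housing binding: 3 × 1 × 5 = 15
  Clip loosening: 10 × 3 × 8 = 240
  Harness jamming: 1 × 10 × 6 = 60
  Gear tooth overheating: 7 × 4 × 1 = 28
RPN > 29: Crimp overheating (392), Sleeve drift (150), Sensor loosening (108), Rotor short circuit (420), Clip loosening (240), Harness jamming (60).
Sum: 392 + 150 + 108 + 420 + 240 + 60 = 1370.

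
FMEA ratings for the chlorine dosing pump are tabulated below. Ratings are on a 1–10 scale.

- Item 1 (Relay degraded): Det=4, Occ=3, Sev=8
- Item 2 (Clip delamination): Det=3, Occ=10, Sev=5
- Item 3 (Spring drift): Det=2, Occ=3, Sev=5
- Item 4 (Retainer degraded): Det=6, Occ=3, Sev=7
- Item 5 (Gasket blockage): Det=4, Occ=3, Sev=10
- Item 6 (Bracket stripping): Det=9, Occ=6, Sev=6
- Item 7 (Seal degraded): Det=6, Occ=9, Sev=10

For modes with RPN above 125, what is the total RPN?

1140

RPN = Severity × Occurrence × Detection:
  Item 1: 8 × 3 × 4 = 96
  Item 2: 5 × 10 × 3 = 150
  Item 3: 5 × 3 × 2 = 30
  Item 4: 7 × 3 × 6 = 126
  Item 5: 10 × 3 × 4 = 120
  Item 6: 6 × 6 × 9 = 324
  Item 7: 10 × 9 × 6 = 540
RPN > 125: Item 2 (150), Item 4 (126), Item 6 (324), Item 7 (540).
Sum: 150 + 126 + 324 + 540 = 1140.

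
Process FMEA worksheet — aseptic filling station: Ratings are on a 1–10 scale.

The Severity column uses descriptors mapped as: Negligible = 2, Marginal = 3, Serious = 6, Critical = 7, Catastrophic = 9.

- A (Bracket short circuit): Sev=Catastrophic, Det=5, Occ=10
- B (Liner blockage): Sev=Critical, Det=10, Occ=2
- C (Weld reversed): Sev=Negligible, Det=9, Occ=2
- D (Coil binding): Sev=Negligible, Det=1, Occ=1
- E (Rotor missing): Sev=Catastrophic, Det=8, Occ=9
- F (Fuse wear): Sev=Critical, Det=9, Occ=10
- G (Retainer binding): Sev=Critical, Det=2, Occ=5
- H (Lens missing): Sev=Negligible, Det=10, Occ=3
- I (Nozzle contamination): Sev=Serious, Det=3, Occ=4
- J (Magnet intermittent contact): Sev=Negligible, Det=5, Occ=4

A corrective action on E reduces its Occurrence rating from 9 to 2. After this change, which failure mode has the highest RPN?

F

RPN = Severity × Occurrence × Detection:
  A: 9 × 10 × 5 = 450
  B: 7 × 2 × 10 = 140
  C: 2 × 2 × 9 = 36
  D: 2 × 1 × 1 = 2
  E: 9 × 9 × 8 = 648
  F: 7 × 10 × 9 = 630
  G: 7 × 5 × 2 = 70
  H: 2 × 3 × 10 = 60
  I: 6 × 4 × 3 = 72
  J: 2 × 4 × 5 = 40
After action: E → 9 × 2 × 8 = 144.
Revised RPNs: F=630, A=450, E=144, B=140, I=72, G=70, H=60, J=40, C=36, D=2.
Highest is now F (630).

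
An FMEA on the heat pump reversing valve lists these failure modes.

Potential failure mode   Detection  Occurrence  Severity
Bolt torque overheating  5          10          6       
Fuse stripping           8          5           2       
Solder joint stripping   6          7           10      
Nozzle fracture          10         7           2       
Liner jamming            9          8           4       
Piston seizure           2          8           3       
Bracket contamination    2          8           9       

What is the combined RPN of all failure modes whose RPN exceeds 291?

720

RPN = Severity × Occurrence × Detection:
  Bolt torque overheating: 6 × 10 × 5 = 300
  Fuse stripping: 2 × 5 × 8 = 80
  Solder joint stripping: 10 × 7 × 6 = 420
  Nozzle fracture: 2 × 7 × 10 = 140
  Liner jamming: 4 × 8 × 9 = 288
  Piston seizure: 3 × 8 × 2 = 48
  Bracket contamination: 9 × 8 × 2 = 144
RPN > 291: Bolt torque overheating (300), Solder joint stripping (420).
Sum: 300 + 420 = 720.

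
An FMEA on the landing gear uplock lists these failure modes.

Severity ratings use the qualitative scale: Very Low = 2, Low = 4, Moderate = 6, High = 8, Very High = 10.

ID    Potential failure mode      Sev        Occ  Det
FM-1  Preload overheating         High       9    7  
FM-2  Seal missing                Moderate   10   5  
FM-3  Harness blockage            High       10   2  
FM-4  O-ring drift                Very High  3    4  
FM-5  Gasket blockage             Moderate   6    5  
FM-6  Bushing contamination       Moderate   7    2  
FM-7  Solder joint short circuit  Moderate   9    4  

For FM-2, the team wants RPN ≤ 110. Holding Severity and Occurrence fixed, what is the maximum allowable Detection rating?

1

FM-2: S=6, O=10, D=5 → current RPN = 300.
Fixed product = 60. Need 60 × D ≤ 110, so D ≤ 110/60 = 1.83.
Maximum integer Detection rating = 1 (gives RPN 60; D=2 would give 120 > 110).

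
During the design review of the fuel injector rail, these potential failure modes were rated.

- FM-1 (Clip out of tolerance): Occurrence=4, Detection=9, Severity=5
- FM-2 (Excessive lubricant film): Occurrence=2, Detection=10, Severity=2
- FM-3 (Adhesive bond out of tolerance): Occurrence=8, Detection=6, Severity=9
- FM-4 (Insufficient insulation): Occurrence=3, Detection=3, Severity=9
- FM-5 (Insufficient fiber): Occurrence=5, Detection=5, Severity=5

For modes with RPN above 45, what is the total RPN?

RPN = Severity × Occurrence × Detection:
  FM-1: 5 × 4 × 9 = 180
  FM-2: 2 × 2 × 10 = 40
  FM-3: 9 × 8 × 6 = 432
  FM-4: 9 × 3 × 3 = 81
  FM-5: 5 × 5 × 5 = 125
RPN > 45: FM-1 (180), FM-3 (432), FM-4 (81), FM-5 (125).
Sum: 180 + 432 + 81 + 125 = 818.

818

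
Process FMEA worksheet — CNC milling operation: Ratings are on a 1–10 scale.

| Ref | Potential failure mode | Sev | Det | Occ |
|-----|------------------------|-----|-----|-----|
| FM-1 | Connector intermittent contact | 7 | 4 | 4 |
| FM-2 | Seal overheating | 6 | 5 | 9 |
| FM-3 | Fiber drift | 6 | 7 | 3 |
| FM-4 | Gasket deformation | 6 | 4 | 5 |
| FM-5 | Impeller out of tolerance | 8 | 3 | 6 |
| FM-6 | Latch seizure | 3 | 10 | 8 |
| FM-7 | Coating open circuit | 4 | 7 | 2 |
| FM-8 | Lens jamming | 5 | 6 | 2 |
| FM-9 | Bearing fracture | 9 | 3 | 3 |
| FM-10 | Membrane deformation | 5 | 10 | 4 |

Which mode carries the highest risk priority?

RPN = Severity × Occurrence × Detection:
  FM-1: 7 × 4 × 4 = 112
  FM-2: 6 × 9 × 5 = 270
  FM-3: 6 × 3 × 7 = 126
  FM-4: 6 × 5 × 4 = 120
  FM-5: 8 × 6 × 3 = 144
  FM-6: 3 × 8 × 10 = 240
  FM-7: 4 × 2 × 7 = 56
  FM-8: 5 × 2 × 6 = 60
  FM-9: 9 × 3 × 3 = 81
  FM-10: 5 × 4 × 10 = 200
Highest RPN is 270 → FM-2.

FM-2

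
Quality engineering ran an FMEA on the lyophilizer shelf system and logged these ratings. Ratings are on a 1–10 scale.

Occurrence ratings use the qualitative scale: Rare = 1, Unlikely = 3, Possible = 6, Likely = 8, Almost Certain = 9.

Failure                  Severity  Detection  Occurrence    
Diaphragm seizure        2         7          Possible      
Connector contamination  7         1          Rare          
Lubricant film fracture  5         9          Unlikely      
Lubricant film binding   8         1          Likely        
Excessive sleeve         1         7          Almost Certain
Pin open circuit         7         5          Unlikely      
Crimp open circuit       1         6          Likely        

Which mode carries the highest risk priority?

Lubricant film fracture

RPN = Severity × Occurrence × Detection:
  Diaphragm seizure: 2 × 6 × 7 = 84
  Connector contamination: 7 × 1 × 1 = 7
  Lubricant film fracture: 5 × 3 × 9 = 135
  Lubricant film binding: 8 × 8 × 1 = 64
  Excessive sleeve: 1 × 9 × 7 = 63
  Pin open circuit: 7 × 3 × 5 = 105
  Crimp open circuit: 1 × 8 × 6 = 48
Highest RPN is 135 → Lubricant film fracture.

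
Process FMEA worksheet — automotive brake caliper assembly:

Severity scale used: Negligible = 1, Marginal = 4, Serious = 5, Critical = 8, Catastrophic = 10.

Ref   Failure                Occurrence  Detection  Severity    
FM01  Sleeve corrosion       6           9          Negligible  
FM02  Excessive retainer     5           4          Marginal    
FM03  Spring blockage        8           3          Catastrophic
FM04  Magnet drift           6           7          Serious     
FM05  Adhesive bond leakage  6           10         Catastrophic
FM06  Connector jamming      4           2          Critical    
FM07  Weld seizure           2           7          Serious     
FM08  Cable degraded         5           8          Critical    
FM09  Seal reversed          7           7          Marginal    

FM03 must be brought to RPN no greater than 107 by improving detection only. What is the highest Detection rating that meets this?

1

FM03: S=10, O=8, D=3 → current RPN = 240.
Fixed product = 80. Need 80 × D ≤ 107, so D ≤ 107/80 = 1.34.
Maximum integer Detection rating = 1 (gives RPN 80; D=2 would give 160 > 107).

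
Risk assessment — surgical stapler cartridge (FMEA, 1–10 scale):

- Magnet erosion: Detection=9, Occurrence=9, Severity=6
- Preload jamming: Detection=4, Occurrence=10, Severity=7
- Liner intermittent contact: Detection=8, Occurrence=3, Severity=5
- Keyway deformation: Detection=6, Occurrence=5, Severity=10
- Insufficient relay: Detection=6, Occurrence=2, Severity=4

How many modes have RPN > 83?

4

RPN = Severity × Occurrence × Detection:
  Magnet erosion: 6 × 9 × 9 = 486
  Preload jamming: 7 × 10 × 4 = 280
  Liner intermittent contact: 5 × 3 × 8 = 120
  Keyway deformation: 10 × 5 × 6 = 300
  Insufficient relay: 4 × 2 × 6 = 48
Modes with RPN > 83: Magnet erosion (486), Preload jamming (280), Liner intermittent contact (120), Keyway deformation (300) → 4.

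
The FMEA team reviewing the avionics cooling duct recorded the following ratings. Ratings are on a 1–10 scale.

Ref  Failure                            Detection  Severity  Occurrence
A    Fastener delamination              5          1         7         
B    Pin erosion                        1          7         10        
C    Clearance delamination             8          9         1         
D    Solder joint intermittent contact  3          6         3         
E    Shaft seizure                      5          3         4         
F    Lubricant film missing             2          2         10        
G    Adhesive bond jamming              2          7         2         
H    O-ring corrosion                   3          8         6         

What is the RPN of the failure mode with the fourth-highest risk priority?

60

RPN = Severity × Occurrence × Detection:
  A: 1 × 7 × 5 = 35
  B: 7 × 10 × 1 = 70
  C: 9 × 1 × 8 = 72
  D: 6 × 3 × 3 = 54
  E: 3 × 4 × 5 = 60
  F: 2 × 10 × 2 = 40
  G: 7 × 2 × 2 = 28
  H: 8 × 6 × 3 = 144
Sorted descending: 144, 72, 70, 60, 54, 40, 35, 28.
The fourth-highest RPN is 60 (E).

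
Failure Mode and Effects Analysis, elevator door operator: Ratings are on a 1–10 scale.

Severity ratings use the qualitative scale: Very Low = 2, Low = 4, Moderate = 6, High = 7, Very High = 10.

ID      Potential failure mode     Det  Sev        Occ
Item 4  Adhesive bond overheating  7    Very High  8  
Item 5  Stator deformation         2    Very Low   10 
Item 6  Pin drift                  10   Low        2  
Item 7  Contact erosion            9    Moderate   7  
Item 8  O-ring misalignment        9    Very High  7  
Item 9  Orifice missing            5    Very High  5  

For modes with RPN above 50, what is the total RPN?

RPN = Severity × Occurrence × Detection:
  Item 4: 10 × 8 × 7 = 560
  Item 5: 2 × 10 × 2 = 40
  Item 6: 4 × 2 × 10 = 80
  Item 7: 6 × 7 × 9 = 378
  Item 8: 10 × 7 × 9 = 630
  Item 9: 10 × 5 × 5 = 250
RPN > 50: Item 4 (560), Item 6 (80), Item 7 (378), Item 8 (630), Item 9 (250).
Sum: 560 + 80 + 378 + 630 + 250 = 1898.

1898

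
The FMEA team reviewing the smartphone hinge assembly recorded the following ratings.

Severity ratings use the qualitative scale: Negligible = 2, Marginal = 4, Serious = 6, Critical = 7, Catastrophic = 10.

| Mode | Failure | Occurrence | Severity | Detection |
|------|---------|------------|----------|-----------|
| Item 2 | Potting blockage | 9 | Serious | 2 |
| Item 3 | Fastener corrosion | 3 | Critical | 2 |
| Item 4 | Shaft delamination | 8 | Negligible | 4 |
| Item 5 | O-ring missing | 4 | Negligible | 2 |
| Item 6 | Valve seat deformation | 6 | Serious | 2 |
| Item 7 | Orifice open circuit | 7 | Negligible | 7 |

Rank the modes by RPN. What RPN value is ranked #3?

RPN = Severity × Occurrence × Detection:
  Item 2: 6 × 9 × 2 = 108
  Item 3: 7 × 3 × 2 = 42
  Item 4: 2 × 8 × 4 = 64
  Item 5: 2 × 4 × 2 = 16
  Item 6: 6 × 6 × 2 = 72
  Item 7: 2 × 7 × 7 = 98
Sorted descending: 108, 98, 72, 64, 42, 16.
The third-highest RPN is 72 (Item 6).

72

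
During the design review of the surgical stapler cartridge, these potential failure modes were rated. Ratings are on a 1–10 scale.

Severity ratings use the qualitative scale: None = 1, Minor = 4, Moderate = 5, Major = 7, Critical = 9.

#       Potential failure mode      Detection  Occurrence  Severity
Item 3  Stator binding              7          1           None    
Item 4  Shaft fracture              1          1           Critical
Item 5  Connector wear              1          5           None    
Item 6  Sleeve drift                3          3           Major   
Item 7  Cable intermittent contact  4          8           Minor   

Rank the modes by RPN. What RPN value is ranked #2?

RPN = Severity × Occurrence × Detection:
  Item 3: 1 × 1 × 7 = 7
  Item 4: 9 × 1 × 1 = 9
  Item 5: 1 × 5 × 1 = 5
  Item 6: 7 × 3 × 3 = 63
  Item 7: 4 × 8 × 4 = 128
Sorted descending: 128, 63, 9, 7, 5.
The second-highest RPN is 63 (Item 6).

63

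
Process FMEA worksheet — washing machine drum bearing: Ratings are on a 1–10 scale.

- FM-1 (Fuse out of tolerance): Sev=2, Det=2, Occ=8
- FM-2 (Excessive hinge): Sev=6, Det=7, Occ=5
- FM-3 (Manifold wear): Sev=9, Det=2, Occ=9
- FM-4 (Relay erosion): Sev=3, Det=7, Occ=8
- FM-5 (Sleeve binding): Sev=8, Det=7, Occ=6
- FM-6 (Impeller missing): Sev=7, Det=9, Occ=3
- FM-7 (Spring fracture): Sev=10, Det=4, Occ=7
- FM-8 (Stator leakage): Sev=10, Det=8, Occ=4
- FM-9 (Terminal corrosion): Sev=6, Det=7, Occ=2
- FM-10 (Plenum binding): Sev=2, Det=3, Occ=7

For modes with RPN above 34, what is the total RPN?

RPN = Severity × Occurrence × Detection:
  FM-1: 2 × 8 × 2 = 32
  FM-2: 6 × 5 × 7 = 210
  FM-3: 9 × 9 × 2 = 162
  FM-4: 3 × 8 × 7 = 168
  FM-5: 8 × 6 × 7 = 336
  FM-6: 7 × 3 × 9 = 189
  FM-7: 10 × 7 × 4 = 280
  FM-8: 10 × 4 × 8 = 320
  FM-9: 6 × 2 × 7 = 84
  FM-10: 2 × 7 × 3 = 42
RPN > 34: FM-2 (210), FM-3 (162), FM-4 (168), FM-5 (336), FM-6 (189), FM-7 (280), FM-8 (320), FM-9 (84), FM-10 (42).
Sum: 210 + 162 + 168 + 336 + 189 + 280 + 320 + 84 + 42 = 1791.

1791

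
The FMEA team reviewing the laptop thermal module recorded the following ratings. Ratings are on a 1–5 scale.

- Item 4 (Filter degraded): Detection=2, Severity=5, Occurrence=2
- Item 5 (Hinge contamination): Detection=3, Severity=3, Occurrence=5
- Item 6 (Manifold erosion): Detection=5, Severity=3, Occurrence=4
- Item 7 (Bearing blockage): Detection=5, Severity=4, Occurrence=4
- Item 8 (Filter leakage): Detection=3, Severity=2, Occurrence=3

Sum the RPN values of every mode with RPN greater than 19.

RPN = Severity × Occurrence × Detection:
  Item 4: 5 × 2 × 2 = 20
  Item 5: 3 × 5 × 3 = 45
  Item 6: 3 × 4 × 5 = 60
  Item 7: 4 × 4 × 5 = 80
  Item 8: 2 × 3 × 3 = 18
RPN > 19: Item 4 (20), Item 5 (45), Item 6 (60), Item 7 (80).
Sum: 20 + 45 + 60 + 80 = 205.

205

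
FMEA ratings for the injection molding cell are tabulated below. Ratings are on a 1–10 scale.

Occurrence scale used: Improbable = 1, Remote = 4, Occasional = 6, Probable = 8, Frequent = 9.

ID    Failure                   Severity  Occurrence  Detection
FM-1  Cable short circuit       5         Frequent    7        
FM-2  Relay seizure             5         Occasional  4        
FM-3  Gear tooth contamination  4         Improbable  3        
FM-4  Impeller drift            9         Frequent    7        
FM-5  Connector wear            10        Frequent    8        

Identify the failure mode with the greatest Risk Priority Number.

FM-5

RPN = Severity × Occurrence × Detection:
  FM-1: 5 × 9 × 7 = 315
  FM-2: 5 × 6 × 4 = 120
  FM-3: 4 × 1 × 3 = 12
  FM-4: 9 × 9 × 7 = 567
  FM-5: 10 × 9 × 8 = 720
Highest RPN is 720 → FM-5.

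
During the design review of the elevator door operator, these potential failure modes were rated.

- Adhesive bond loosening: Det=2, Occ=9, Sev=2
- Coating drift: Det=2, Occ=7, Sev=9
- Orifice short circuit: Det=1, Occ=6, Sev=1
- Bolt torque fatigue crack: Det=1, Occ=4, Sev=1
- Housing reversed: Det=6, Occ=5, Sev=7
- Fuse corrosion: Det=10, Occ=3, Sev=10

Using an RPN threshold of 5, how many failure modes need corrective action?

5

RPN = Severity × Occurrence × Detection:
  Adhesive bond loosening: 2 × 9 × 2 = 36
  Coating drift: 9 × 7 × 2 = 126
  Orifice short circuit: 1 × 6 × 1 = 6
  Bolt torque fatigue crack: 1 × 4 × 1 = 4
  Housing reversed: 7 × 5 × 6 = 210
  Fuse corrosion: 10 × 3 × 10 = 300
Modes with RPN ≥ 5: Adhesive bond loosening (36), Coating drift (126), Orifice short circuit (6), Housing reversed (210), Fuse corrosion (300) → 5.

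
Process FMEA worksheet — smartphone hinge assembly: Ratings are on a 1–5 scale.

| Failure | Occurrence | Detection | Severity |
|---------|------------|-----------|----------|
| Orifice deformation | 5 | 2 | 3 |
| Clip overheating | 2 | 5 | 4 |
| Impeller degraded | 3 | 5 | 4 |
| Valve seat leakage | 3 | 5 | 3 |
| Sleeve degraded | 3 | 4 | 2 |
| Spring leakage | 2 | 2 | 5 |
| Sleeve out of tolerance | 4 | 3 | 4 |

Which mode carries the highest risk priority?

RPN = Severity × Occurrence × Detection:
  Orifice deformation: 3 × 5 × 2 = 30
  Clip overheating: 4 × 2 × 5 = 40
  Impeller degraded: 4 × 3 × 5 = 60
  Valve seat leakage: 3 × 3 × 5 = 45
  Sleeve degraded: 2 × 3 × 4 = 24
  Spring leakage: 5 × 2 × 2 = 20
  Sleeve out of tolerance: 4 × 4 × 3 = 48
Highest RPN is 60 → Impeller degraded.

Impeller degraded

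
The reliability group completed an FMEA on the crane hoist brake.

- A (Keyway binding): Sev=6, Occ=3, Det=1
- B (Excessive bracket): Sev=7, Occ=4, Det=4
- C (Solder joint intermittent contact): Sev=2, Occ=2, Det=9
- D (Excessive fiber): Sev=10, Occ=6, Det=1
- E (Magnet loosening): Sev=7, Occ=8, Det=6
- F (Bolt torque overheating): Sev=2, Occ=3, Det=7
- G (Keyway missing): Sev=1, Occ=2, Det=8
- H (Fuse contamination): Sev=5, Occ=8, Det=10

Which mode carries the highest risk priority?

RPN = Severity × Occurrence × Detection:
  A: 6 × 3 × 1 = 18
  B: 7 × 4 × 4 = 112
  C: 2 × 2 × 9 = 36
  D: 10 × 6 × 1 = 60
  E: 7 × 8 × 6 = 336
  F: 2 × 3 × 7 = 42
  G: 1 × 2 × 8 = 16
  H: 5 × 8 × 10 = 400
Highest RPN is 400 → H.

H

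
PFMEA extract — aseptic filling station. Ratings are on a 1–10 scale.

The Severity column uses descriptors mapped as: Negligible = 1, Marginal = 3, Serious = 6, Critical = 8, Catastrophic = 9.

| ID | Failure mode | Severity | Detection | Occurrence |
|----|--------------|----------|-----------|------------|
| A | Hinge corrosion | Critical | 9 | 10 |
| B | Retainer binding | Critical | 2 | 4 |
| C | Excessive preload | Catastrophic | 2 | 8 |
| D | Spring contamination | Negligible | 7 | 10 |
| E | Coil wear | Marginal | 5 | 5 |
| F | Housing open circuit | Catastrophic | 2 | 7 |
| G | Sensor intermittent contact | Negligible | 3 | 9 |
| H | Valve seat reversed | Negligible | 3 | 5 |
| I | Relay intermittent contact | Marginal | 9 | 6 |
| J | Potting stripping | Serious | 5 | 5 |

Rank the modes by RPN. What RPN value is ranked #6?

RPN = Severity × Occurrence × Detection:
  A: 8 × 10 × 9 = 720
  B: 8 × 4 × 2 = 64
  C: 9 × 8 × 2 = 144
  D: 1 × 10 × 7 = 70
  E: 3 × 5 × 5 = 75
  F: 9 × 7 × 2 = 126
  G: 1 × 9 × 3 = 27
  H: 1 × 5 × 3 = 15
  I: 3 × 6 × 9 = 162
  J: 6 × 5 × 5 = 150
Sorted descending: 720, 162, 150, 144, 126, 75, 70, 64, 27, 15.
The sixth-highest RPN is 75 (E).

75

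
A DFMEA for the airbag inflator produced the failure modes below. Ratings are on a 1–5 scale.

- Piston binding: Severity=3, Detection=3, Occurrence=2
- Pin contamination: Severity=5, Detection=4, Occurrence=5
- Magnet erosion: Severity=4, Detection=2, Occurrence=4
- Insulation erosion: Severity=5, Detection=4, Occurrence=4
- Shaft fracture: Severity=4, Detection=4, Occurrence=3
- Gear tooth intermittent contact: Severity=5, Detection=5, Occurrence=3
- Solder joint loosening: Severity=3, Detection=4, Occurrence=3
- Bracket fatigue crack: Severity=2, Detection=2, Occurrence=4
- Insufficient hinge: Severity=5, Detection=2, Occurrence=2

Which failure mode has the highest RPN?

Pin contamination

RPN = Severity × Occurrence × Detection:
  Piston binding: 3 × 2 × 3 = 18
  Pin contamination: 5 × 5 × 4 = 100
  Magnet erosion: 4 × 4 × 2 = 32
  Insulation erosion: 5 × 4 × 4 = 80
  Shaft fracture: 4 × 3 × 4 = 48
  Gear tooth intermittent contact: 5 × 3 × 5 = 75
  Solder joint loosening: 3 × 3 × 4 = 36
  Bracket fatigue crack: 2 × 4 × 2 = 16
  Insufficient hinge: 5 × 2 × 2 = 20
Highest RPN is 100 → Pin contamination.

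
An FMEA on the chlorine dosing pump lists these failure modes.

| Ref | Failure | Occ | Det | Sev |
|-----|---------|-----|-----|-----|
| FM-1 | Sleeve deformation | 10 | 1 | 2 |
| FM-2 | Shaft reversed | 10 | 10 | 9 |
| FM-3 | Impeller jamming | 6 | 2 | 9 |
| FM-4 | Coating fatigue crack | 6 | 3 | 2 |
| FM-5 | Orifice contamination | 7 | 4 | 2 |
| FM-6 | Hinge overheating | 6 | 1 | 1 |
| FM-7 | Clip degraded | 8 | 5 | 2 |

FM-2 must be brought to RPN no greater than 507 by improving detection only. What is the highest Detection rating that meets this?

FM-2: S=9, O=10, D=10 → current RPN = 900.
Fixed product = 90. Need 90 × D ≤ 507, so D ≤ 507/90 = 5.63.
Maximum integer Detection rating = 5 (gives RPN 450; D=6 would give 540 > 507).

5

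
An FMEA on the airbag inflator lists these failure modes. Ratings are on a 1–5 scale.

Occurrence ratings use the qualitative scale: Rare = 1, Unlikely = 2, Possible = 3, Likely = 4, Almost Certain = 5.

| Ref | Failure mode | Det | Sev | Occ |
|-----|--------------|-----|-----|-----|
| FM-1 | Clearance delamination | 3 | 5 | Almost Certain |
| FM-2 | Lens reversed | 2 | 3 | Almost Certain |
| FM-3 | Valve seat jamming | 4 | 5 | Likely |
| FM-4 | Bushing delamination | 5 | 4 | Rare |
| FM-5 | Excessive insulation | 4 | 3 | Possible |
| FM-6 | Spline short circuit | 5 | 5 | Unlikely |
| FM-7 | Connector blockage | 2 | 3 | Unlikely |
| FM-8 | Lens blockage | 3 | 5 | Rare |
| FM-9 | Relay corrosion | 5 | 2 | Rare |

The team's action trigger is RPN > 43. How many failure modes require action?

3

RPN = Severity × Occurrence × Detection:
  FM-1: 5 × 5 × 3 = 75
  FM-2: 3 × 5 × 2 = 30
  FM-3: 5 × 4 × 4 = 80
  FM-4: 4 × 1 × 5 = 20
  FM-5: 3 × 3 × 4 = 36
  FM-6: 5 × 2 × 5 = 50
  FM-7: 3 × 2 × 2 = 12
  FM-8: 5 × 1 × 3 = 15
  FM-9: 2 × 1 × 5 = 10
Modes with RPN > 43: FM-1 (75), FM-3 (80), FM-6 (50) → 3.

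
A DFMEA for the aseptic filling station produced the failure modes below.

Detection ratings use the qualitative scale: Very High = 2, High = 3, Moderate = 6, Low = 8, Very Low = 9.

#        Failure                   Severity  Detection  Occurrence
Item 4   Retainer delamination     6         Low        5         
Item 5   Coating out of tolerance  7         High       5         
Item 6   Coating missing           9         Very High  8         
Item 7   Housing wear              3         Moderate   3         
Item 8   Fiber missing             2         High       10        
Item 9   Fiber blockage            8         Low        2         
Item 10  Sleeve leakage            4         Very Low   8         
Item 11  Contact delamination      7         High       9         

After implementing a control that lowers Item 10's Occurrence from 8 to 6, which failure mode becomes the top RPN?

RPN = Severity × Occurrence × Detection:
  Item 4: 6 × 5 × 8 = 240
  Item 5: 7 × 5 × 3 = 105
  Item 6: 9 × 8 × 2 = 144
  Item 7: 3 × 3 × 6 = 54
  Item 8: 2 × 10 × 3 = 60
  Item 9: 8 × 2 × 8 = 128
  Item 10: 4 × 8 × 9 = 288
  Item 11: 7 × 9 × 3 = 189
After action: Item 10 → 4 × 6 × 9 = 216.
Revised RPNs: Item 4=240, Item 10=216, Item 11=189, Item 6=144, Item 9=128, Item 5=105, Item 8=60, Item 7=54.
Highest is now Item 4 (240).

Item 4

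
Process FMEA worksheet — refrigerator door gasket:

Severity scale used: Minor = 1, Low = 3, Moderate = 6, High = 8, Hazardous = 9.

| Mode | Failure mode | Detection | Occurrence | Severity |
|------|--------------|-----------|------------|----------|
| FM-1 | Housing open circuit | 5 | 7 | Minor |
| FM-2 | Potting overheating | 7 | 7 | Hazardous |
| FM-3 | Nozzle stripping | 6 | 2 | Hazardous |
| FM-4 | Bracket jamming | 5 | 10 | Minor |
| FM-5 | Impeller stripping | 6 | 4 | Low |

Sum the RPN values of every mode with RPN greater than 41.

RPN = Severity × Occurrence × Detection:
  FM-1: 1 × 7 × 5 = 35
  FM-2: 9 × 7 × 7 = 441
  FM-3: 9 × 2 × 6 = 108
  FM-4: 1 × 10 × 5 = 50
  FM-5: 3 × 4 × 6 = 72
RPN > 41: FM-2 (441), FM-3 (108), FM-4 (50), FM-5 (72).
Sum: 441 + 108 + 50 + 72 = 671.

671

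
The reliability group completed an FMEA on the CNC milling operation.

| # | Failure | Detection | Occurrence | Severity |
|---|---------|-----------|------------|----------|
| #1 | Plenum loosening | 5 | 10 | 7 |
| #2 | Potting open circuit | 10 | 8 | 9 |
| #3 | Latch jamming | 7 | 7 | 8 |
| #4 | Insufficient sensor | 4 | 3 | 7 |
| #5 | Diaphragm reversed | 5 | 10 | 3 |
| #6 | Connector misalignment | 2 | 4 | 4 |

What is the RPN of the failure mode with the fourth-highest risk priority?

150

RPN = Severity × Occurrence × Detection:
  #1: 7 × 10 × 5 = 350
  #2: 9 × 8 × 10 = 720
  #3: 8 × 7 × 7 = 392
  #4: 7 × 3 × 4 = 84
  #5: 3 × 10 × 5 = 150
  #6: 4 × 4 × 2 = 32
Sorted descending: 720, 392, 350, 150, 84, 32.
The fourth-highest RPN is 150 (#5).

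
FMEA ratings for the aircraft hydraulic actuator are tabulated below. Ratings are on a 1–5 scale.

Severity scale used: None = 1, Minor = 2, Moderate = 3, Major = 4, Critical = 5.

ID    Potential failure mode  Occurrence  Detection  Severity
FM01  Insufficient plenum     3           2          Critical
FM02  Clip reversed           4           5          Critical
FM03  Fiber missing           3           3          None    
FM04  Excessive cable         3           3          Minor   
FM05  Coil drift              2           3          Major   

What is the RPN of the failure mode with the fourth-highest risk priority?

RPN = Severity × Occurrence × Detection:
  FM01: 5 × 3 × 2 = 30
  FM02: 5 × 4 × 5 = 100
  FM03: 1 × 3 × 3 = 9
  FM04: 2 × 3 × 3 = 18
  FM05: 4 × 2 × 3 = 24
Sorted descending: 100, 30, 24, 18, 9.
The fourth-highest RPN is 18 (FM04).

18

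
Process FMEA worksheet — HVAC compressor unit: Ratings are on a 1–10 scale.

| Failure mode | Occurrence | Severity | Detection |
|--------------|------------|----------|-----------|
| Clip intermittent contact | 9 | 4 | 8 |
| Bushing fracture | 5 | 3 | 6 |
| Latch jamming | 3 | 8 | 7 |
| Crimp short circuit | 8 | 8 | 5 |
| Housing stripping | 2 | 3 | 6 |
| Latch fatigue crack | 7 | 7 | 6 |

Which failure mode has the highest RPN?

RPN = Severity × Occurrence × Detection:
  Clip intermittent contact: 4 × 9 × 8 = 288
  Bushing fracture: 3 × 5 × 6 = 90
  Latch jamming: 8 × 3 × 7 = 168
  Crimp short circuit: 8 × 8 × 5 = 320
  Housing stripping: 3 × 2 × 6 = 36
  Latch fatigue crack: 7 × 7 × 6 = 294
Highest RPN is 320 → Crimp short circuit.

Crimp short circuit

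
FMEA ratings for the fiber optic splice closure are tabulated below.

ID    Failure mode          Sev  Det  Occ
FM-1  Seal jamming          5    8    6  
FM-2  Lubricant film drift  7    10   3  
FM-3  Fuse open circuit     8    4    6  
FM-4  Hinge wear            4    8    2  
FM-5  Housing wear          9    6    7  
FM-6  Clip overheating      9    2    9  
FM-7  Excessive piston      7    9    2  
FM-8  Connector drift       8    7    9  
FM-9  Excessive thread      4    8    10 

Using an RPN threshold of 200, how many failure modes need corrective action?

5

RPN = Severity × Occurrence × Detection:
  FM-1: 5 × 6 × 8 = 240
  FM-2: 7 × 3 × 10 = 210
  FM-3: 8 × 6 × 4 = 192
  FM-4: 4 × 2 × 8 = 64
  FM-5: 9 × 7 × 6 = 378
  FM-6: 9 × 9 × 2 = 162
  FM-7: 7 × 2 × 9 = 126
  FM-8: 8 × 9 × 7 = 504
  FM-9: 4 × 10 × 8 = 320
Modes with RPN ≥ 200: FM-1 (240), FM-2 (210), FM-5 (378), FM-8 (504), FM-9 (320) → 5.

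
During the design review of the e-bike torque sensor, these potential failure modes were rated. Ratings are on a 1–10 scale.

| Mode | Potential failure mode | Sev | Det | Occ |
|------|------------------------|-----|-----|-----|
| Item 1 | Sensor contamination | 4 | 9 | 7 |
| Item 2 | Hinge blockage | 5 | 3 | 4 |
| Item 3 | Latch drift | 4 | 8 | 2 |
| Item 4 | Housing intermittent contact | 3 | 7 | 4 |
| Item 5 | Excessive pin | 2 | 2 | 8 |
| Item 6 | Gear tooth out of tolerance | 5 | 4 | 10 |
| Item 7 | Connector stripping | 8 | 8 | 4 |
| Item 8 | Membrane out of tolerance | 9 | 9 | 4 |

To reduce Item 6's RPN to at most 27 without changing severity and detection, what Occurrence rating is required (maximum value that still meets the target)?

1

Item 6: S=5, O=10, D=4 → current RPN = 200.
Fixed product = 20. Need 20 × O ≤ 27, so O ≤ 27/20 = 1.35.
Maximum integer Occurrence rating = 1 (gives RPN 20; O=2 would give 40 > 27).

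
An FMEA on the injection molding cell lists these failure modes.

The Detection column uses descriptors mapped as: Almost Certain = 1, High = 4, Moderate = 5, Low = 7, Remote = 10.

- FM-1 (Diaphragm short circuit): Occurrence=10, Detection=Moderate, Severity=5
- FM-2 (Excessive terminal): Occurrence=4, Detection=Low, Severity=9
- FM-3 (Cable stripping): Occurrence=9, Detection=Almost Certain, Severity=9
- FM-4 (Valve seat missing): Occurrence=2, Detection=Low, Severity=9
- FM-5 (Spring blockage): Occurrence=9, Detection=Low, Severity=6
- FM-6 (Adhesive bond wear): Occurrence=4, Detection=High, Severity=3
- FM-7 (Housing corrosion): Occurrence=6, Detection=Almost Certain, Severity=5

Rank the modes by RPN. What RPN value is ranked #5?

81

RPN = Severity × Occurrence × Detection:
  FM-1: 5 × 10 × 5 = 250
  FM-2: 9 × 4 × 7 = 252
  FM-3: 9 × 9 × 1 = 81
  FM-4: 9 × 2 × 7 = 126
  FM-5: 6 × 9 × 7 = 378
  FM-6: 3 × 4 × 4 = 48
  FM-7: 5 × 6 × 1 = 30
Sorted descending: 378, 252, 250, 126, 81, 48, 30.
The fifth-highest RPN is 81 (FM-3).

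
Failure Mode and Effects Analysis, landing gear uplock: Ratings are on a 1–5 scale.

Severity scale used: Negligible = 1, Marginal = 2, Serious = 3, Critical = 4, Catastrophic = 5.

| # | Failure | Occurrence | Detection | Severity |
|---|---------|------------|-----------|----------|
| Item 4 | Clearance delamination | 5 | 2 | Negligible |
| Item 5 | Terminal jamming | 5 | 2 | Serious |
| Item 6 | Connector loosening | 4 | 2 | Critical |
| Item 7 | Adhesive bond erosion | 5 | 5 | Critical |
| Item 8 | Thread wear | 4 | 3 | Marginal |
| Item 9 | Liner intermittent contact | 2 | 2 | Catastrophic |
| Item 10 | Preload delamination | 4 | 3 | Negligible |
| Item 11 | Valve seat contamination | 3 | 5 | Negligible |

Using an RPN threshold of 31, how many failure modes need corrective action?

2

RPN = Severity × Occurrence × Detection:
  Item 4: 1 × 5 × 2 = 10
  Item 5: 3 × 5 × 2 = 30
  Item 6: 4 × 4 × 2 = 32
  Item 7: 4 × 5 × 5 = 100
  Item 8: 2 × 4 × 3 = 24
  Item 9: 5 × 2 × 2 = 20
  Item 10: 1 × 4 × 3 = 12
  Item 11: 1 × 3 × 5 = 15
Modes with RPN ≥ 31: Item 6 (32), Item 7 (100) → 2.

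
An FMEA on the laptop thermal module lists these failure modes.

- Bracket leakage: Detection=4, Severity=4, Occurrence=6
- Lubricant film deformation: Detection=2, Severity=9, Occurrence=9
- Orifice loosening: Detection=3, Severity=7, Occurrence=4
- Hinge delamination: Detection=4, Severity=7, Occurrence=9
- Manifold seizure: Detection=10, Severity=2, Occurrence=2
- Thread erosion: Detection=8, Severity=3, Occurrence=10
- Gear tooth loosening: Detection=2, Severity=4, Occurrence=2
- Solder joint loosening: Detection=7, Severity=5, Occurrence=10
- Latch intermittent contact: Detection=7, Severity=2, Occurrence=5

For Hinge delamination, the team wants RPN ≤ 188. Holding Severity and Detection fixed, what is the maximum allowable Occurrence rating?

6

Hinge delamination: S=7, O=9, D=4 → current RPN = 252.
Fixed product = 28. Need 28 × O ≤ 188, so O ≤ 188/28 = 6.71.
Maximum integer Occurrence rating = 6 (gives RPN 168; O=7 would give 196 > 188).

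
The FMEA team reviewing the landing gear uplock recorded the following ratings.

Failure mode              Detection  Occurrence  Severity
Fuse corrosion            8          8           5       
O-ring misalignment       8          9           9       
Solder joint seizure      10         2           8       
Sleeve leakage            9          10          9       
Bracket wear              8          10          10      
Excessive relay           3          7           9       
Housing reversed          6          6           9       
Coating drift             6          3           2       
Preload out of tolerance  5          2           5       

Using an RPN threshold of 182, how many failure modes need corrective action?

RPN = Severity × Occurrence × Detection:
  Fuse corrosion: 5 × 8 × 8 = 320
  O-ring misalignment: 9 × 9 × 8 = 648
  Solder joint seizure: 8 × 2 × 10 = 160
  Sleeve leakage: 9 × 10 × 9 = 810
  Bracket wear: 10 × 10 × 8 = 800
  Excessive relay: 9 × 7 × 3 = 189
  Housing reversed: 9 × 6 × 6 = 324
  Coating drift: 2 × 3 × 6 = 36
  Preload out of tolerance: 5 × 2 × 5 = 50
Modes with RPN ≥ 182: Fuse corrosion (320), O-ring misalignment (648), Sleeve leakage (810), Bracket wear (800), Excessive relay (189), Housing reversed (324) → 6.

6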